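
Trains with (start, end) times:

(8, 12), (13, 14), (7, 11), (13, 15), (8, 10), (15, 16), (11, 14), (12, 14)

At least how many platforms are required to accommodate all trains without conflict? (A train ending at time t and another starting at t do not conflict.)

starts: [7, 8, 8, 11, 12, 13, 13, 15]
ends:   [10, 11, 12, 14, 14, 14, 15, 16]
s7→1 s8→2 s8→3 e10→2 e11→1 s11→2 e12→1 s12→2 s13→3 s13→4  — peak 4.

4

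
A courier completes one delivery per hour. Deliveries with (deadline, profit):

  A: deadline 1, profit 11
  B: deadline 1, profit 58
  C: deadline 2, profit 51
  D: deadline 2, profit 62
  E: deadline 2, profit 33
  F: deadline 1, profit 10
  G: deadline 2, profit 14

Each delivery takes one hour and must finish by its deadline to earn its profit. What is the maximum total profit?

Take jobs in profit order; each goes to the latest open slot no later than its deadline.
Profit order: D=62 B=58 C=51 E=33 G=14 A=11 F=10
Assign: D→slot 2, B→slot 1, C skipped, E skipped, G skipped, A skipped, F skipped.
Slots: [1:B] [2:D]
Profit = 58 + 62 = 120

120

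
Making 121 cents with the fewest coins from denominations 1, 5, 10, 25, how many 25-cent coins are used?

Greedy: take as many of the largest coin as possible, then repeat with the remainder.
121 = 4×25 + 2×10 + 1×1
Count of 25: 4

4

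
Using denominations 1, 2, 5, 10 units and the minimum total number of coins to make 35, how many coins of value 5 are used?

Use the largest denomination that fits, subtract, and repeat.
35 − 3×10→5 − 1×5→0
Count of 5: 1

1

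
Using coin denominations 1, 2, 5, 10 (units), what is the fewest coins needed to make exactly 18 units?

4

Greedy: take as many of the largest coin as possible, then repeat with the remainder.
18 − 1×10→8 − 1×5→3 − 1×2→1 − 1×1→0
Total coins = 1 + 1 + 1 + 1 = 4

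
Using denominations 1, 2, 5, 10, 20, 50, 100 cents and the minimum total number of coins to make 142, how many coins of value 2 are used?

142 = 1×100 + 2×20 + 1×2
Count of 2: 1

1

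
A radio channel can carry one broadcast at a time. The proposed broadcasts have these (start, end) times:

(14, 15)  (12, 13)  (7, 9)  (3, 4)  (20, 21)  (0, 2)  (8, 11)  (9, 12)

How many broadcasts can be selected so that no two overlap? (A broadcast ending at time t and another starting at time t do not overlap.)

7

Sort by end time and greedily take each interval whose start is ≥ the last chosen end.
By end time: (0,2), (3,4), (7,9), (8,11), (9,12), (12,13), (14,15), (20,21).
Pick (0,2); next start ≥ 2 → (3,4); next start ≥ 4 → (7,9); next start ≥ 9 → (9,12); next start ≥ 12 → (12,13); next start ≥ 13 → (14,15); next start ≥ 15 → (20,21).
Selected 7 broadcasts.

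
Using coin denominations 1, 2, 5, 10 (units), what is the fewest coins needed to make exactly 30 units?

Greedy: take as many of the largest coin as possible, then repeat with the remainder.
30 = 3×10
Total coins = 3 = 3

3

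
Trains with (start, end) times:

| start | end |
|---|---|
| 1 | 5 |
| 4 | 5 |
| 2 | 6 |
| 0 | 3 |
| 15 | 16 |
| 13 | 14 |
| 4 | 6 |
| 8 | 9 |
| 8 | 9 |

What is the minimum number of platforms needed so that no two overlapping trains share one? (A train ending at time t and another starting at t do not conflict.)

4

Events (time:±→running): 0:+→1 1:+→2 2:+→3 3:-→2 4:+→3 4:+→4 … peak 4.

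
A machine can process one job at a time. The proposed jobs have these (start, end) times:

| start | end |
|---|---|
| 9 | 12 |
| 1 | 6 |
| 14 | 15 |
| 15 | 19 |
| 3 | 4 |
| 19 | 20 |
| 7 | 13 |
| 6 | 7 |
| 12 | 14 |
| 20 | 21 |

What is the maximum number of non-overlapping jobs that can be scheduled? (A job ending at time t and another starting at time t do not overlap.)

8

Sort by end time and greedily take each interval whose start is ≥ the last chosen end.
By end time: (3,4), (1,6), (6,7), (9,12), (7,13), (12,14), (14,15), (15,19), (19,20), (20,21).
Pick (3,4); next start ≥ 4 → (6,7); next start ≥ 7 → (9,12); next start ≥ 12 → (12,14); next start ≥ 14 → (14,15); next start ≥ 15 → (15,19); next start ≥ 19 → (19,20); next start ≥ 20 → (20,21).
Selected 8 jobs.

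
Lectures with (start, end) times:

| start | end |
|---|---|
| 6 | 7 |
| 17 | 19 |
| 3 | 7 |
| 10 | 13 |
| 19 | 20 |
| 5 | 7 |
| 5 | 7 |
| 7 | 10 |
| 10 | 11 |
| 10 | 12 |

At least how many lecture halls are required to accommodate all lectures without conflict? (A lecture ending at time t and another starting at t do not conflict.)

The answer is the maximum number of intervals overlapping at any instant.
Events (time:±→running): 3:+→1 5:+→2 5:+→3 6:+→4 … peak 4.

4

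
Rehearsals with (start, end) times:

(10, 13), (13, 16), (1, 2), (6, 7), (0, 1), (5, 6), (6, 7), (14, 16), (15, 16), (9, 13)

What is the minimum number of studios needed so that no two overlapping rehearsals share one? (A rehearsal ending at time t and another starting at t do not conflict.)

Events (time:±→running): 0:+→1 1:-→0 1:+→1 2:-→0 5:+→1 6:-→0 6:+→1 6:+→2 7:-→1 7:-→0 9:+→1 10:+→2 13:-→1 13:-→0 13:+→1 14:+→2 15:+→3 … peak 3.

3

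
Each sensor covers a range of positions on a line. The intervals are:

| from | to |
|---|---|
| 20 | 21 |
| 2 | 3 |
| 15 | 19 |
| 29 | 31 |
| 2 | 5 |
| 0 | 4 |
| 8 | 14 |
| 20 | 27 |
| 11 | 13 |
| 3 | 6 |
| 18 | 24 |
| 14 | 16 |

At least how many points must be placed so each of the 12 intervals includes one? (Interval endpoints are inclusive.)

Process intervals by earliest right end; each time one isn't hit yet, stab at its right endpoint.
By right end: [2,3]  [0,4]  [2,5]  [3,6]  [11,13]  [8,14]  [14,16]  [15,19]  [20,21]  [18,24]  [20,27]  [29,31]
[2,3] uncovered → point at 3; [11,13] uncovered → point at 13; [14,16] uncovered → point at 16; [20,21] uncovered → point at 21; [29,31] uncovered → point at 31.
Points: 3, 13, 16, 21, 31 (5 total).

5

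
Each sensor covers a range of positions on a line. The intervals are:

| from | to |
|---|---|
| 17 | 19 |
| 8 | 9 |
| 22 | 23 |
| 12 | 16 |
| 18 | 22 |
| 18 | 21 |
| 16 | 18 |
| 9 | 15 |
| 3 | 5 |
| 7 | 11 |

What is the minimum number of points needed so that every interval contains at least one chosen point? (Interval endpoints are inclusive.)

Process intervals by earliest right end; each time one isn't hit yet, stab at its right endpoint.
By right end: [3,5]  [8,9]  [7,11]  [9,15]  [12,16]  [16,18]  [17,19]  [18,21]  [18,22]  [22,23]
[3,5] uncovered → point at 5; [8,9] uncovered → point at 9; [12,16] uncovered → point at 16; [17,19] uncovered → point at 19; [22,23] uncovered → point at 23.
Points: 5, 9, 16, 19, 23 (5 total).

5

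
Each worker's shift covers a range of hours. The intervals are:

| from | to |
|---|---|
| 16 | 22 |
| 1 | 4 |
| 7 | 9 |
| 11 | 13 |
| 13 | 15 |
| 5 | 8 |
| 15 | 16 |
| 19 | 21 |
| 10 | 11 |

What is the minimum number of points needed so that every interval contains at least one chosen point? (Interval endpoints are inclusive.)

5

Process intervals by earliest right end; each time one isn't hit yet, stab at its right endpoint.
By right end: [1,4]  [5,8]  [7,9]  [10,11]  [11,13]  [13,15]  [15,16]  [19,21]  [16,22]
[1,4] uncovered → point at 4; [5,8] uncovered → point at 8; [10,11] uncovered → point at 11; [13,15] uncovered → point at 15; [19,21] uncovered → point at 21.
Points: 4, 8, 11, 15, 21 (5 total).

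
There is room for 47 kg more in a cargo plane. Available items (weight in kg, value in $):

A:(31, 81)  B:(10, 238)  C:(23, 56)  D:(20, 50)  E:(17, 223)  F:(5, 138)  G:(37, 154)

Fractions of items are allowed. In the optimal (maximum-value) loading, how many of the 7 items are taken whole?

Sort by value per unit weight and fill in that order.
Order: F (138/5=27.60) > B (238/10=23.80) > E (223/17=13.12) > G (154/37=4.16) > A (81/31=2.61) > D (50/20=2.50) > C (56/23=2.43)
Fill: take F (5 @ 138) → take B (10 @ 238) → take E (17 @ 223) → take 15/37 of G → 62.43; 47/47 used.
3 item(s) taken whole; one partial (take 15/37 of G).

3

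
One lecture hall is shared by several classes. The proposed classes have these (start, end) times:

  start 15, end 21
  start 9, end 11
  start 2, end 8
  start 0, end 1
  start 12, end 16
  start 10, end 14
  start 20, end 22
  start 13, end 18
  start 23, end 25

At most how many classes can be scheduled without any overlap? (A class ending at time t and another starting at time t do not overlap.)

6

Order by finish time; keep every interval that doesn't clash with the previous kept one.
Sorted by end: (0,1)  (2,8)  (9,11)  (10,14)  (12,16)  (13,18)  (15,21)  (20,22)  (23,25)
take (0,1); take (2,8); take (9,11); take (12,16); take (20,22); take (23,25).
Selected 6 classes.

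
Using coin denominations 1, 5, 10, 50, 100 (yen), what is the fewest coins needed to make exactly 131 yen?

Greedy: take as many of the largest coin as possible, then repeat with the remainder.
131 = 1×100 + 3×10 + 1×1
Total coins = 1 + 3 + 1 = 5

5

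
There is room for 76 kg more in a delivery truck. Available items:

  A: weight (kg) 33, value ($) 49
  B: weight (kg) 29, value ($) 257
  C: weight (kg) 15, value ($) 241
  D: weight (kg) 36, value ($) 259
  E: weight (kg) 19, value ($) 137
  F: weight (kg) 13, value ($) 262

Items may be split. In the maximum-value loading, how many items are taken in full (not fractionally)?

4

Sort by value per unit weight and fill in that order.
Order: F (262/13=20.15) > C (241/15=16.07) > B (257/29=8.86) > E (137/19=7.21) > D (259/36=7.19) > A (49/33=1.48)
Fill: take F (13 @ 262) → take C (15 @ 241) → take B (29 @ 257) → take E (19 @ 137); 76/76 used.
4 item(s) taken whole.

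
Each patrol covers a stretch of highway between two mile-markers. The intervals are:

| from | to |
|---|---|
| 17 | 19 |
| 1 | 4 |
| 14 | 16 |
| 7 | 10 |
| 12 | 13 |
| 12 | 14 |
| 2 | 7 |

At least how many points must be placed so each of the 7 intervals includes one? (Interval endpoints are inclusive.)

Sort by right endpoint; whenever an interval is uncovered, place a point at its right end.
By right end: [1,4]  [2,7]  [7,10]  [12,13]  [12,14]  [14,16]  [17,19]
[1,4] uncovered → point at 4; [7,10] uncovered → point at 10; [12,13] uncovered → point at 13; [14,16] uncovered → point at 16; [17,19] uncovered → point at 19.
Points: 4, 10, 13, 16, 19 (5 total).

5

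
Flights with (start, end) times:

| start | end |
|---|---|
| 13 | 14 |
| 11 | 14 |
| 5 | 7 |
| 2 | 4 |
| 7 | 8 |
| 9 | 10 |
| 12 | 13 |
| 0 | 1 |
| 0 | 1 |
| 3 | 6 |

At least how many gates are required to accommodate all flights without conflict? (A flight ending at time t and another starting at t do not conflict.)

2

Events (time:±→running): 0:+→1 0:+→2 … peak 2.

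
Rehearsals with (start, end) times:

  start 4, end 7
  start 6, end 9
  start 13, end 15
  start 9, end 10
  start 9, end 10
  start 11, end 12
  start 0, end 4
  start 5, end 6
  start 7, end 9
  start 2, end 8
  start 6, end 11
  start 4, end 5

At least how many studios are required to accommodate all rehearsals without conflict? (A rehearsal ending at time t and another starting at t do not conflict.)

Count concurrent intervals with a sweep; the peak is the room count.
starts: [0, 2, 4, 4, 5, 6, 6, 7, 9, 9, 11, 13]
ends:   [4, 5, 6, 7, 8, 9, 9, 10, 10, 11, 12, 15]
s0→1 s2→2 e4→1 s4→2 s4→3 e5→2 s5→3 e6→2 s6→3 s6→4  — peak 4.

4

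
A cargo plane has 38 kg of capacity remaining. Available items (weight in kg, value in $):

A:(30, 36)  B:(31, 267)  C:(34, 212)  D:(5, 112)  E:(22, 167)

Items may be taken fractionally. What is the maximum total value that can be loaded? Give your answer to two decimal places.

394.18

Sort by value per unit weight and fill in that order.
Order: D (112/5=22.40) > B (267/31=8.61) > E (167/22=7.59) > C (212/34=6.24) > A (36/30=1.20)
Fill: take D (5 @ 112) → take B (31 @ 267) → take 2/22 of E → 15.18; 38/38 used.
Total value = 394.18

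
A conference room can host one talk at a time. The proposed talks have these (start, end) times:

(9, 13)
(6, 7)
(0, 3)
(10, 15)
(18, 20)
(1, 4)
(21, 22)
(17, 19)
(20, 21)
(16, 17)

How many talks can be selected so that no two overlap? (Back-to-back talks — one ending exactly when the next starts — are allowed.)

Sorted by end: (0,3)  (1,4)  (6,7)  (9,13)  (10,15)  (16,17)  (17,19)  (18,20)  (20,21)  (21,22)
take (0,3); take (6,7); take (9,13); skip (10,15); take (16,17); take (17,19); take (20,21); take (21,22).
Selected 7 talks.

7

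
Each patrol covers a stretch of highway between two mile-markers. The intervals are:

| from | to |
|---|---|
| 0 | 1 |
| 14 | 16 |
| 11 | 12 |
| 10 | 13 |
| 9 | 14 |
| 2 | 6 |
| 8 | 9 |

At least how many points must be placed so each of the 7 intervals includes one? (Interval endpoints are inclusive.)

5

Process intervals by earliest right end; each time one isn't hit yet, stab at its right endpoint.
Sorted: [0,1] [2,6] [8,9] [11,12] [10,13] [9,14] [14,16]
{[0,1]} hit by 1; {[2,6]} hit by 6; {[8,9]} hit by 9; {[11,12],[10,13],[9,14]} hit by 12; {[14,16]} hit by 16.
Points: 1, 6, 9, 12, 16 (5 total).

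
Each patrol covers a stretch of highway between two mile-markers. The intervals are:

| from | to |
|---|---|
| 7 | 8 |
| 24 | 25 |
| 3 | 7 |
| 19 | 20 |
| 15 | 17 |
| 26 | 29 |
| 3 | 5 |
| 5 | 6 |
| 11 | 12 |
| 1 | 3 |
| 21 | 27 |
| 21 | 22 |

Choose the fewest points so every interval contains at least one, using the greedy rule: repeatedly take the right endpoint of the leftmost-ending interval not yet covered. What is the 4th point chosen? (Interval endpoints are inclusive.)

12

By right end: [1,3]  [3,5]  [5,6]  [3,7]  [7,8]  [11,12]  [15,17]  [19,20]  [21,22]  [24,25]  [21,27]  [26,29]
[1,3] uncovered → point at 3; [5,6] uncovered → point at 6; [7,8] uncovered → point at 8; [11,12] uncovered → point at 12; [15,17] uncovered → point at 17; [19,20] uncovered → point at 20; [21,22] uncovered → point at 22; [24,25] uncovered → point at 25; [26,29] uncovered → point at 29.
Points: 3, 6, 8, 12, 17, 20, 22, 25, 29 (9 total).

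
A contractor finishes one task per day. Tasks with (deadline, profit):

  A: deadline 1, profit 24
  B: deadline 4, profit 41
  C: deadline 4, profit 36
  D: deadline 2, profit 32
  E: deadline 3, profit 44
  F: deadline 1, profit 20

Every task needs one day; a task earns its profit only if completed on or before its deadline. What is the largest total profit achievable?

By profit: E(d3,44), B(d4,41), C(d4,36), D(d2,32), A(d1,24), F(d1,20)
E→slot 3; B→slot 4; C→slot 2; D→slot 1; A skipped; F skipped.
Profit = 32 + 36 + 44 + 41 = 153

153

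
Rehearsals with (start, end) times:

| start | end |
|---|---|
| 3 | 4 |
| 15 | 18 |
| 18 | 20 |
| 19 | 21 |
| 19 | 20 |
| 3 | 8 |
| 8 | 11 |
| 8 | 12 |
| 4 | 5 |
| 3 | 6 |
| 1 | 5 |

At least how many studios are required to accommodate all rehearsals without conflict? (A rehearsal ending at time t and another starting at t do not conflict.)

4

Events (time:±→running): 1:+→1 3:+→2 3:+→3 3:+→4 … peak 4.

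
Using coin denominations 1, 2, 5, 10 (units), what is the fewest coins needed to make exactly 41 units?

41 − 4×10→1 − 1×1→0
Total coins = 4 + 1 = 5

5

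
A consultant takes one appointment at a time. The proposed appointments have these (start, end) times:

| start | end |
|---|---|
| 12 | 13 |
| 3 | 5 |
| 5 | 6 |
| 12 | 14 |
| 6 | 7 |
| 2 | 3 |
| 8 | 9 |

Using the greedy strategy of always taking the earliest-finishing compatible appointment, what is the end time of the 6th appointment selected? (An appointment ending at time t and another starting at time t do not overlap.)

13

By end time: (2,3), (3,5), (5,6), (6,7), (8,9), (12,13), (12,14).
Pick (2,3); next start ≥ 3 → (3,5); next start ≥ 5 → (5,6); next start ≥ 6 → (6,7); next start ≥ 7 → (8,9); next start ≥ 9 → (12,13).
Selected: (2,3) (3,5) (5,6) (6,7) (8,9) (12,13)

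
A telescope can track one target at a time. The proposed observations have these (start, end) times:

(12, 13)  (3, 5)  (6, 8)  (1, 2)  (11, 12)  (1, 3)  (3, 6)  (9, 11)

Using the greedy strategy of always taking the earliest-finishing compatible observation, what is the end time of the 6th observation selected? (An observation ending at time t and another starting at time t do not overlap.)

Greedy by earliest finish: after sorting by end time, pick each interval compatible with the last pick.
By end time: (1,2), (1,3), (3,5), (3,6), (6,8), (9,11), (11,12), (12,13).
Pick (1,2); next start ≥ 2 → (3,5); next start ≥ 5 → (6,8); next start ≥ 8 → (9,11); next start ≥ 11 → (11,12); next start ≥ 12 → (12,13).
Selected: (1,2) (3,5) (6,8) (9,11) (11,12) (12,13)

13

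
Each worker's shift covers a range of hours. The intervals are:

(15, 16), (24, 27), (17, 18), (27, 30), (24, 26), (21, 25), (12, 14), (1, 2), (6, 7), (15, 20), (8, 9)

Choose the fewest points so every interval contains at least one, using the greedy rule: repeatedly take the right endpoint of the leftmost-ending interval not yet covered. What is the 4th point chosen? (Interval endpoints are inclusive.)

Process intervals by earliest right end; each time one isn't hit yet, stab at its right endpoint.
By right end: [1,2]  [6,7]  [8,9]  [12,14]  [15,16]  [17,18]  [15,20]  [21,25]  [24,26]  [24,27]  [27,30]
[1,2] uncovered → point at 2; [6,7] uncovered → point at 7; [8,9] uncovered → point at 9; [12,14] uncovered → point at 14; [15,16] uncovered → point at 16; [17,18] uncovered → point at 18; [21,25] uncovered → point at 25; [27,30] uncovered → point at 30.
Points: 2, 7, 9, 14, 16, 18, 25, 30 (8 total).

14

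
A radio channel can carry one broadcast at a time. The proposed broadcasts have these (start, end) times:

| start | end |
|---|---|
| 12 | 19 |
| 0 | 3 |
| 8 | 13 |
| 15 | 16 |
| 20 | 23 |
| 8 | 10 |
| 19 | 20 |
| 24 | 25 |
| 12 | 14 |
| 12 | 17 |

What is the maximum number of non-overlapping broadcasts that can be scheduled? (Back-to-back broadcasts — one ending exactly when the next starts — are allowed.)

Sort by end time and greedily take each interval whose start is ≥ the last chosen end.
By end time: (0,3), (8,10), (8,13), (12,14), (15,16), (12,17), (12,19), (19,20), (20,23), (24,25).
Pick (0,3); next start ≥ 3 → (8,10); next start ≥ 10 → (12,14); next start ≥ 14 → (15,16); next start ≥ 16 → (19,20); next start ≥ 20 → (20,23); next start ≥ 23 → (24,25).
Selected 7 broadcasts.

7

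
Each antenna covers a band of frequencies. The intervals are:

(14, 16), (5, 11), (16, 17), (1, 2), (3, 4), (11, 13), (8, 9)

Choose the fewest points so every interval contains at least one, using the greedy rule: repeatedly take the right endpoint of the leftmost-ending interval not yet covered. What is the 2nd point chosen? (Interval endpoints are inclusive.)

4

Process intervals by earliest right end; each time one isn't hit yet, stab at its right endpoint.
By right end: [1,2]  [3,4]  [8,9]  [5,11]  [11,13]  [14,16]  [16,17]
[1,2] uncovered → point at 2; [3,4] uncovered → point at 4; [8,9] uncovered → point at 9; [11,13] uncovered → point at 13; [14,16] uncovered → point at 16.
Points: 2, 4, 9, 13, 16 (5 total).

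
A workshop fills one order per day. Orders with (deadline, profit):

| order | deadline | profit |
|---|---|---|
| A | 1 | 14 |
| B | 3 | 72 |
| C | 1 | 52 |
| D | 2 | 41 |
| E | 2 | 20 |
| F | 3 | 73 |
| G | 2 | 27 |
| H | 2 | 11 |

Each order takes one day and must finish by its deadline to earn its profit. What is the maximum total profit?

Sort by profit descending; place each in the latest free slot ≤ its deadline.
Profit order: F=73 B=72 C=52 D=41 G=27 E=20 A=14 H=11
Assign: F→slot 3, B→slot 2, C→slot 1, D skipped, G skipped, E skipped, A skipped, H skipped.
Slots: [1:C] [2:B] [3:F]
Profit = 52 + 72 + 73 = 197

197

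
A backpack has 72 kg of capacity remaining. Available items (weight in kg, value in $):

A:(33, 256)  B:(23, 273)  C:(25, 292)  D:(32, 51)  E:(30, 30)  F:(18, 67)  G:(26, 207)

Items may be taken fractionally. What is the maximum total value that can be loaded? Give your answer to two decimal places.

756.08

Greedy by value/weight ratio, highest first.
Ratios (sorted): B 11.87, C 11.68, G 7.96, A 7.76, F 3.72, D 1.59, E 1.00
take B (23 @ 273); take C (25 @ 292); take 24/26 of G → 191.08. Capacity used 72/72.
Total value = 756.08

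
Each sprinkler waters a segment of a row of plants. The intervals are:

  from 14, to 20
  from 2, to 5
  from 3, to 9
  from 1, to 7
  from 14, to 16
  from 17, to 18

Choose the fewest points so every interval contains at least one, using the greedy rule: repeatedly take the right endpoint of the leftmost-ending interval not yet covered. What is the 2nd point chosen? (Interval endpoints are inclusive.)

16

By right end: [2,5]  [1,7]  [3,9]  [14,16]  [17,18]  [14,20]
[2,5] uncovered → point at 5; [14,16] uncovered → point at 16; [17,18] uncovered → point at 18.
Points: 5, 16, 18 (3 total).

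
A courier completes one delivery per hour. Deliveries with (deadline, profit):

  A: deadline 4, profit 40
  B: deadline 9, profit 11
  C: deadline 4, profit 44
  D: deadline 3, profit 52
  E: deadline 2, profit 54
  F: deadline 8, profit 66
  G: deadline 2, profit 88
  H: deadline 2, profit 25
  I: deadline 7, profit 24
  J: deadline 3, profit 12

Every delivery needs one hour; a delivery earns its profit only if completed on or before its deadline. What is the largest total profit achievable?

339

Profit order: G=88 F=66 E=54 D=52 C=44 A=40 H=25 I=24 J=12 B=11
Assign: G→slot 2, F→slot 8, E→slot 1, D→slot 3, C→slot 4, A skipped, H skipped, I→slot 7, J skipped, B→slot 9.
Slots: [1:E] [2:G] [3:D] [4:C] [7:I] [8:F] [9:B]
Profit = 54 + 88 + 52 + 44 + 24 + 66 + 11 = 339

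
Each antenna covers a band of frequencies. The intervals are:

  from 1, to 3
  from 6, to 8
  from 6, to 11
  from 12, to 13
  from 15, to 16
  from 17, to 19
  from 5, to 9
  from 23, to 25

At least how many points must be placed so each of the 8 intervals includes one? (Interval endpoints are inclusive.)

6

By right end: [1,3]  [6,8]  [5,9]  [6,11]  [12,13]  [15,16]  [17,19]  [23,25]
[1,3] uncovered → point at 3; [6,8] uncovered → point at 8; [12,13] uncovered → point at 13; [15,16] uncovered → point at 16; [17,19] uncovered → point at 19; [23,25] uncovered → point at 25.
Points: 3, 8, 13, 16, 19, 25 (6 total).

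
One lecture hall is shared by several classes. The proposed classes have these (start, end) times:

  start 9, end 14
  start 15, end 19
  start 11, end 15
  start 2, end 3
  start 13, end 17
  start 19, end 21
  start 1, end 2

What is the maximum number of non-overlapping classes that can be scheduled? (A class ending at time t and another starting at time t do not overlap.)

5

Sorted by end: (1,2)  (2,3)  (9,14)  (11,15)  (13,17)  (15,19)  (19,21)
take (1,2); take (2,3); take (9,14); skip (11,15); take (15,19); take (19,21).
Selected 5 classes.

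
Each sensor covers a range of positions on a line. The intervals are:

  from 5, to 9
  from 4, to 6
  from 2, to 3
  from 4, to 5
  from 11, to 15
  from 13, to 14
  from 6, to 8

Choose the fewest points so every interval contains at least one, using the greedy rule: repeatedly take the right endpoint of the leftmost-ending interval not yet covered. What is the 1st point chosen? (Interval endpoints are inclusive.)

By right end: [2,3]  [4,5]  [4,6]  [6,8]  [5,9]  [13,14]  [11,15]
[2,3] uncovered → point at 3; [4,5] uncovered → point at 5; [6,8] uncovered → point at 8; [13,14] uncovered → point at 14.
Points: 3, 5, 8, 14 (4 total).

3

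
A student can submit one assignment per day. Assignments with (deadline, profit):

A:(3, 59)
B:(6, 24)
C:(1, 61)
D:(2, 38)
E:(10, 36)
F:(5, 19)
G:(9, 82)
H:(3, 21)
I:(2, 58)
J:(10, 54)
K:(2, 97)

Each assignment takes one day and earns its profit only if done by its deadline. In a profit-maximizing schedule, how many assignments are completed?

8

Take jobs in profit order; each goes to the latest open slot no later than its deadline.
By profit: K(d2,97), G(d9,82), C(d1,61), A(d3,59), I(d2,58), J(d10,54), D(d2,38), E(d10,36), B(d6,24), H(d3,21), F(d5,19)
K→slot 2; G→slot 9; C→slot 1; A→slot 3; I skipped; J→slot 10; D skipped; E→slot 8; B→slot 6; H skipped; F→slot 5.
8 of 11 scheduled.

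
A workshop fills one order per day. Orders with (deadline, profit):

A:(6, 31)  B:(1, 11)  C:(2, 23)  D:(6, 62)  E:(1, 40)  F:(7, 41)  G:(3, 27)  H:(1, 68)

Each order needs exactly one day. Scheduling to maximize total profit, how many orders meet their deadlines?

6

Take jobs in profit order; each goes to the latest open slot no later than its deadline.
Profit order: H=68 D=62 F=41 E=40 A=31 G=27 C=23 B=11
Assign: H→slot 1, D→slot 6, F→slot 7, E skipped, A→slot 5, G→slot 3, C→slot 2, B skipped.
Slots: [1:H] [2:C] [3:G] [5:A] [6:D] [7:F]
6 of 8 scheduled.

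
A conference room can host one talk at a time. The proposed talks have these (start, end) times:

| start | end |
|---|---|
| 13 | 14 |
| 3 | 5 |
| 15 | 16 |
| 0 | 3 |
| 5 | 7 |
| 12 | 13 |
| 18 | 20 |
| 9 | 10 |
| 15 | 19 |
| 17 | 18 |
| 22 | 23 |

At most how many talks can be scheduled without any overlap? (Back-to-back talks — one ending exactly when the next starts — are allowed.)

Sorted by end: (0,3)  (3,5)  (5,7)  (9,10)  (12,13)  (13,14)  (15,16)  (17,18)  (15,19)  (18,20)  (22,23)
take (0,3); take (3,5); take (5,7); take (9,10); take (12,13); take (13,14); take (15,16); take (17,18); take (18,20); take (22,23).
Selected 10 talks.

10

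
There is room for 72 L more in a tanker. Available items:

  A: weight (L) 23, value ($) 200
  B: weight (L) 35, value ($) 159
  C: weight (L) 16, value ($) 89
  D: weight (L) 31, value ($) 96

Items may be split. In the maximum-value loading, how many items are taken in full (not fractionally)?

2

Order: A (200/23=8.70) > C (89/16=5.56) > B (159/35=4.54) > D (96/31=3.10)
Fill: take A (23 @ 200) → take C (16 @ 89) → take 33/35 of B → 149.91; 72/72 used.
2 item(s) taken whole; one partial (take 33/35 of B).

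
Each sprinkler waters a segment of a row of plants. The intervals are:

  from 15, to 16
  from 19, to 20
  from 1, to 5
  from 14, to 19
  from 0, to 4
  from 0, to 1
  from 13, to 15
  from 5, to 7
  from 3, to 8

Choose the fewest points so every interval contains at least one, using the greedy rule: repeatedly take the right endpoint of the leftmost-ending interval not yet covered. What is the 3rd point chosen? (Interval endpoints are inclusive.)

15

Sorted: [0,1] [0,4] [1,5] [5,7] [3,8] [13,15] [15,16] [14,19] [19,20]
{[0,1],[0,4],[1,5]} hit by 1; {[5,7],[3,8]} hit by 7; {[13,15],[15,16],[14,19]} hit by 15; {[19,20]} hit by 20.
Points: 1, 7, 15, 20 (4 total).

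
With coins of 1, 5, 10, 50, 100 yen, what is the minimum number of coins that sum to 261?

Use the largest denomination that fits, subtract, and repeat.
261 = 2×100 + 1×50 + 1×10 + 1×1
Total coins = 2 + 1 + 1 + 1 = 5

5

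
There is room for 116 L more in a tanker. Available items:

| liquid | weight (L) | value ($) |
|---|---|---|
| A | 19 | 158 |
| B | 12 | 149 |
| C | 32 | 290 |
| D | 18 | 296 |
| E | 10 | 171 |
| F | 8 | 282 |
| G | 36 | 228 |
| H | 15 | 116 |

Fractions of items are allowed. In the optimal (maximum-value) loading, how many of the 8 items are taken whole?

7

Greedy by value/weight ratio, highest first.
Ratios (sorted): F 35.25, E 17.10, D 16.44, B 12.42, C 9.06, A 8.32, H 7.73, G 6.33
take F (8 @ 282); take E (10 @ 171); take D (18 @ 296); take B (12 @ 149); take C (32 @ 290); take A (19 @ 158); take H (15 @ 116); take 2/36 of G → 12.67. Capacity used 116/116.
7 item(s) taken whole; one partial (take 2/36 of G).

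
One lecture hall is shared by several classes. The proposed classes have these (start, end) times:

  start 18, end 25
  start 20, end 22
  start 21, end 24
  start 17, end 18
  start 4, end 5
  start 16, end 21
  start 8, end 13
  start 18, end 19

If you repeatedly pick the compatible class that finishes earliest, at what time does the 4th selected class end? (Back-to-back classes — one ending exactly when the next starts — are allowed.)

Greedy by earliest finish: after sorting by end time, pick each interval compatible with the last pick.
Sorted by end: (4,5)  (8,13)  (17,18)  (18,19)  (16,21)  (20,22)  (21,24)  (18,25)
take (4,5); take (8,13); take (17,18); take (18,19); take (20,22); skip (18,25).
Selected: (4,5) (8,13) (17,18) (18,19) (20,22)

19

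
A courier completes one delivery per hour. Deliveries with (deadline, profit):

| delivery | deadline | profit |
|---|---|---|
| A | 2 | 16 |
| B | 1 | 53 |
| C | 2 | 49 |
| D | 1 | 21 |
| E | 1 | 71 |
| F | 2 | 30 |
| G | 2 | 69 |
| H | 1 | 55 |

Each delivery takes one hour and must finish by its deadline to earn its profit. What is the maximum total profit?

140

By profit: E(d1,71), G(d2,69), H(d1,55), B(d1,53), C(d2,49), F(d2,30), D(d1,21), A(d2,16)
E→slot 1; G→slot 2; H skipped; B skipped; C skipped; F skipped; D skipped; A skipped.
Profit = 71 + 69 = 140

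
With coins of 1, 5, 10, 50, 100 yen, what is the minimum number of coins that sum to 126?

5

Greedy: take as many of the largest coin as possible, then repeat with the remainder.
126 = 1×100 + 2×10 + 1×5 + 1×1
Total coins = 1 + 2 + 1 + 1 = 5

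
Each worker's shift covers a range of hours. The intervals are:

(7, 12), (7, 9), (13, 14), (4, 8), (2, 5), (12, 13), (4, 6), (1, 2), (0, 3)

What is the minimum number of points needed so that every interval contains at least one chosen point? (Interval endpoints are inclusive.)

4

Sort by right endpoint; whenever an interval is uncovered, place a point at its right end.
By right end: [1,2]  [0,3]  [2,5]  [4,6]  [4,8]  [7,9]  [7,12]  [12,13]  [13,14]
[1,2] uncovered → point at 2; [4,6] uncovered → point at 6; [7,9] uncovered → point at 9; [12,13] uncovered → point at 13.
Points: 2, 6, 9, 13 (4 total).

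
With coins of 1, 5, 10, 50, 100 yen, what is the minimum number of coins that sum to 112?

4

Greedy: take as many of the largest coin as possible, then repeat with the remainder.
112 = 1×100 + 1×10 + 2×1
Total coins = 1 + 1 + 2 = 4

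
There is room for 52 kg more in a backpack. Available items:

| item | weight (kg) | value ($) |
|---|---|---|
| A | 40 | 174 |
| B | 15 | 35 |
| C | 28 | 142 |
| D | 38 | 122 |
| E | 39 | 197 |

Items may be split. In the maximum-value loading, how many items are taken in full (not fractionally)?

Order: C (142/28=5.07) > E (197/39=5.05) > A (174/40=4.35) > D (122/38=3.21) > B (35/15=2.33)
Fill: take C (28 @ 142) → take 24/39 of E → 121.23; 52/52 used.
1 item(s) taken whole; one partial (take 24/39 of E).

1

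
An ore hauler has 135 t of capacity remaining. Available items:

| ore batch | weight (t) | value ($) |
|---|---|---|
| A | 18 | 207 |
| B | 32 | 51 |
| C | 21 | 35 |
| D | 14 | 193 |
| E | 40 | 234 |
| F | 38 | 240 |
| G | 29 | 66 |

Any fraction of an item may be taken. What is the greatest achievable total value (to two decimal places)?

Sort by value per unit weight and fill in that order.
Order: D (193/14=13.79) > A (207/18=11.50) > F (240/38=6.32) > E (234/40=5.85) > G (66/29=2.28) > C (35/21=1.67) > B (51/32=1.59)
Fill: take D (14 @ 193) → take A (18 @ 207) → take F (38 @ 240) → take E (40 @ 234) → take 25/29 of G → 56.90; 135/135 used.
Total value = 930.90

930.90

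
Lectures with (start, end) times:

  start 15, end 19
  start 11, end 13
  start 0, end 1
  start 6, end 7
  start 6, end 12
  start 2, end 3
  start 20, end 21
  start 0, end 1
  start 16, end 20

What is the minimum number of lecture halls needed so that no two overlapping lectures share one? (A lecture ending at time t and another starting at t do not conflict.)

The answer is the maximum number of intervals overlapping at any instant.
starts: [0, 0, 2, 6, 6, 11, 15, 16, 20]
ends:   [1, 1, 3, 7, 12, 13, 19, 20, 21]
s0→1 s0→2  — peak 2.

2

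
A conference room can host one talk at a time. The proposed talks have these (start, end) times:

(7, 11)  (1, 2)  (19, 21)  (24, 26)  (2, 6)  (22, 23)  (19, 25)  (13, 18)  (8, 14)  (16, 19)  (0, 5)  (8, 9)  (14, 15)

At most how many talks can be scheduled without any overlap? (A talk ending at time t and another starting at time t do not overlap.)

8

Sorted by end: (1,2)  (0,5)  (2,6)  (8,9)  (7,11)  (8,14)  (14,15)  (13,18)  (16,19)  (19,21)  (22,23)  (19,25)  (24,26)
take (1,2); skip (0,5); take (2,6); take (8,9); skip (8,14); take (14,15); skip (13,18); take (16,19); take (19,21); take (22,23); skip (19,25); take (24,26).
Selected 8 talks.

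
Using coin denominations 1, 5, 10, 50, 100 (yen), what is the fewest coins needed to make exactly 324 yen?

324 − 3×100→24 − 2×10→4 − 4×1→0
Total coins = 3 + 2 + 4 = 9

9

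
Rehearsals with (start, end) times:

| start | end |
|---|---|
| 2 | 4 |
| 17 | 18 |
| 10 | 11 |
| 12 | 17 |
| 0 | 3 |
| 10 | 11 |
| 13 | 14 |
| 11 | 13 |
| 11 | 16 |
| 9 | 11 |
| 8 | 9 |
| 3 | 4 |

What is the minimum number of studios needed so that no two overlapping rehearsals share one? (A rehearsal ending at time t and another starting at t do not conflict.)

3

Count concurrent intervals with a sweep; the peak is the room count.
Events (time:±→running): 0:+→1 2:+→2 3:-→1 3:+→2 4:-→1 4:-→0 8:+→1 9:-→0 9:+→1 10:+→2 10:+→3 … peak 3.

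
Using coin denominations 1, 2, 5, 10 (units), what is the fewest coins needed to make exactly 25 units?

25 = 2×10 + 1×5
Total coins = 2 + 1 = 3

3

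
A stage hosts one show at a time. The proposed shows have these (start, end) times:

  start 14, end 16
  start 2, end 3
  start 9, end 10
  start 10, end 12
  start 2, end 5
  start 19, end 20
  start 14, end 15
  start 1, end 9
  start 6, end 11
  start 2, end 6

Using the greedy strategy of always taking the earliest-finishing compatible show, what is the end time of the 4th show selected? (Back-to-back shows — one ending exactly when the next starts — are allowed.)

15

Greedy by earliest finish: after sorting by end time, pick each interval compatible with the last pick.
By end time: (2,3), (2,5), (2,6), (1,9), (9,10), (6,11), (10,12), (14,15), (14,16), (19,20).
Pick (2,3); next start ≥ 3 → (9,10); next start ≥ 10 → (10,12); next start ≥ 12 → (14,15); next start ≥ 15 → (19,20).
Selected: (2,3) (9,10) (10,12) (14,15) (19,20)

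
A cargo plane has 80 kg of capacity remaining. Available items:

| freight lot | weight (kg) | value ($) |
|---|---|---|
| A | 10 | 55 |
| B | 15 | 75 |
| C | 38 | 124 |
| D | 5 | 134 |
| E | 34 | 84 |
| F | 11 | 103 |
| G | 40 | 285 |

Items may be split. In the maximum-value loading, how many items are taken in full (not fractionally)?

Ratios (sorted): D 26.80, F 9.36, G 7.12, A 5.50, B 5.00, C 3.26, E 2.47
take D (5 @ 134); take F (11 @ 103); take G (40 @ 285); take A (10 @ 55); take 14/15 of B → 70.00. Capacity used 80/80.
4 item(s) taken whole; one partial (take 14/15 of B).

4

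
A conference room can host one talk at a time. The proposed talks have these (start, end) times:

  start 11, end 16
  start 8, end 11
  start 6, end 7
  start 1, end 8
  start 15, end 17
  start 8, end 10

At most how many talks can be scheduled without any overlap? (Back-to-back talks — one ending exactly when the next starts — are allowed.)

Sort by end time and greedily take each interval whose start is ≥ the last chosen end.
By end time: (6,7), (1,8), (8,10), (8,11), (11,16), (15,17).
Pick (6,7); next start ≥ 7 → (8,10); next start ≥ 10 → (11,16).
Selected 3 talks.

3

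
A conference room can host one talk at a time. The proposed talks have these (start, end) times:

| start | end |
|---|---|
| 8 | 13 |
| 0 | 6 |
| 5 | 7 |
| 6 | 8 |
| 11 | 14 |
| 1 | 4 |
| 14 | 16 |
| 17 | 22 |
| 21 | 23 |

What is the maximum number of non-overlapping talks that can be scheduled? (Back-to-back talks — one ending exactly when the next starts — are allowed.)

Sorted by end: (1,4)  (0,6)  (5,7)  (6,8)  (8,13)  (11,14)  (14,16)  (17,22)  (21,23)
take (1,4); skip (0,6); take (5,7); take (8,13); skip (11,14); take (14,16); take (17,22).
Selected 5 talks.

5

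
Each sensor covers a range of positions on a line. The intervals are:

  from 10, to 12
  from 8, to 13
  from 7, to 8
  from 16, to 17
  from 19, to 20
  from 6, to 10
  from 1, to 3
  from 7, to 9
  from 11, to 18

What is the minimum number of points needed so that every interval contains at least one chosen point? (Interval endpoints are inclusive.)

5

Process intervals by earliest right end; each time one isn't hit yet, stab at its right endpoint.
Sorted: [1,3] [7,8] [7,9] [6,10] [10,12] [8,13] [16,17] [11,18] [19,20]
{[1,3]} hit by 3; {[7,8],[7,9],[6,10]} hit by 8; {[10,12],[8,13]} hit by 12; {[16,17],[11,18]} hit by 17; {[19,20]} hit by 20.
Points: 3, 8, 12, 17, 20 (5 total).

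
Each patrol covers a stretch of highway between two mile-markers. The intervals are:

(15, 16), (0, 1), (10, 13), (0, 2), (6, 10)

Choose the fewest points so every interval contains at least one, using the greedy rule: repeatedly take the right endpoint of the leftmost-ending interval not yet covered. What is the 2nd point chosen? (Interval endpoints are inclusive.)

10

Sorted: [0,1] [0,2] [6,10] [10,13] [15,16]
{[0,1],[0,2]} hit by 1; {[6,10],[10,13]} hit by 10; {[15,16]} hit by 16.
Points: 1, 10, 16 (3 total).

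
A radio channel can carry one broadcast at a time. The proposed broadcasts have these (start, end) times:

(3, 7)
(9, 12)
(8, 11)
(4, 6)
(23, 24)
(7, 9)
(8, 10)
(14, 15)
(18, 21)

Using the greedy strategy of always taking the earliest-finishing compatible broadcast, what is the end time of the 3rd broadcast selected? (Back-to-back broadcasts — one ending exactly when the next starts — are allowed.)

12

Greedy by earliest finish: after sorting by end time, pick each interval compatible with the last pick.
Sorted by end: (4,6)  (3,7)  (7,9)  (8,10)  (8,11)  (9,12)  (14,15)  (18,21)  (23,24)
take (4,6); take (7,9); skip (8,10); take (9,12); take (14,15); take (18,21); take (23,24).
Selected: (4,6) (7,9) (9,12) (14,15) (18,21) (23,24)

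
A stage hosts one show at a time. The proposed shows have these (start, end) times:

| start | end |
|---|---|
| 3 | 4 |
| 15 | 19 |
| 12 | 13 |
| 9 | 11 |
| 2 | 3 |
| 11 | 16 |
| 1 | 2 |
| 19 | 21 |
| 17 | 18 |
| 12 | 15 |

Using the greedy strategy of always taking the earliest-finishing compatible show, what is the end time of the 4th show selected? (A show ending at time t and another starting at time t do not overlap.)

11

Sorted by end: (1,2)  (2,3)  (3,4)  (9,11)  (12,13)  (12,15)  (11,16)  (17,18)  (15,19)  (19,21)
take (1,2); take (2,3); take (3,4); take (9,11); take (12,13); take (17,18); take (19,21).
Selected: (1,2) (2,3) (3,4) (9,11) (12,13) (17,18) (19,21)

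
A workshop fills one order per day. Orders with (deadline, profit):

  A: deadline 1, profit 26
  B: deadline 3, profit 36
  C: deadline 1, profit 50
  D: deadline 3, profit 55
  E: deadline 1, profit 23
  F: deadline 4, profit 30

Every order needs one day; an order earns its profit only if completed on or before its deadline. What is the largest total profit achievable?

171

Sort by profit descending; place each in the latest free slot ≤ its deadline.
By profit: D(d3,55), C(d1,50), B(d3,36), F(d4,30), A(d1,26), E(d1,23)
D→slot 3; C→slot 1; B→slot 2; F→slot 4; A skipped; E skipped.
Profit = 50 + 36 + 55 + 30 = 171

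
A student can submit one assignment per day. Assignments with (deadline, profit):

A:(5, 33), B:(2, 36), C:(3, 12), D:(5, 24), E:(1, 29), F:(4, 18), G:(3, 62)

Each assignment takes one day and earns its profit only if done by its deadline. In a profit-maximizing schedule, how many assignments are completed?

Profit order: G=62 B=36 A=33 E=29 D=24 F=18 C=12
Assign: G→slot 3, B→slot 2, A→slot 5, E→slot 1, D→slot 4, F skipped, C skipped.
Slots: [1:E] [2:B] [3:G] [4:D] [5:A]
5 of 7 scheduled.

5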